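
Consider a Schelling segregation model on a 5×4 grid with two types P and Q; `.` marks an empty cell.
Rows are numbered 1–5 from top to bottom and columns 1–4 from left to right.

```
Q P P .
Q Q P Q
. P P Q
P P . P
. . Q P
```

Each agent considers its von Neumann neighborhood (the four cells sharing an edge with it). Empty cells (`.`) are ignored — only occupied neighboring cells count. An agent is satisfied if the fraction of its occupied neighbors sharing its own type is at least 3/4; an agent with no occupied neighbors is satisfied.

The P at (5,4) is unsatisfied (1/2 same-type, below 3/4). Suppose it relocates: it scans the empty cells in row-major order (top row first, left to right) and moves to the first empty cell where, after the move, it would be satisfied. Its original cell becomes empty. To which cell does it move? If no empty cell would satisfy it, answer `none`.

Vacating (5,4). Empty cells in order:
  (1,4): 1/2 same-type → still unsatisfied.
  (3,1): 2/3 same-type → still unsatisfied.
  (4,3): 3/4 same-type → satisfied — stop here.

(4,3)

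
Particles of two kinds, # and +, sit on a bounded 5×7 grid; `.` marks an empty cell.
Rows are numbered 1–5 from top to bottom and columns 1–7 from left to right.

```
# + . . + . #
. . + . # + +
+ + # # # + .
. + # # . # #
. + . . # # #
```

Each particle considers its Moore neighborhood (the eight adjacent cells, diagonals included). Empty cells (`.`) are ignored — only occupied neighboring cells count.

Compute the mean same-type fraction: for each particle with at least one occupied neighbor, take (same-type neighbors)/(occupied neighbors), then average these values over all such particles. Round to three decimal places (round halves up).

0.617

(1,1)# 0/1
(1,2)+ 1/2
(1,5)+ 1/2
(1,7)# 0/2
(2,3)+ 2/4
(2,5)# 2/5
(2,6)+ 3/6
(2,7)+ 2/3
(3,1)+ 2/2
(3,2)+ 3/5
(3,3)# 3/6
(3,4)# 5/6
(3,5)# 4/6
(3,6)+ 2/6
(4,2)+ 3/5
(4,3)# 3/6
(4,4)# 5/5
(4,6)# 5/6
(4,7)# 3/4
(5,2)+ 1/2
(5,5)# 3/3
(5,6)# 4/4
(5,7)# 3/3
Sum over 23 particles: 0/1 + 1/2 + 1/2 + 0/2 + 2/4 + 2/5 + 3/6 + 2/3 + 2/2 + 3/5 + 3/6 + 5/6 + 4/6 + 2/6 + 3/5 + 3/6 + 5/5 + 5/6 + 3/4 + 1/2 + 3/3 + 4/4 + 3/3 = 851/60; mean = 851/60 ÷ 23 = 37/60 = 0.616666… → 0.617.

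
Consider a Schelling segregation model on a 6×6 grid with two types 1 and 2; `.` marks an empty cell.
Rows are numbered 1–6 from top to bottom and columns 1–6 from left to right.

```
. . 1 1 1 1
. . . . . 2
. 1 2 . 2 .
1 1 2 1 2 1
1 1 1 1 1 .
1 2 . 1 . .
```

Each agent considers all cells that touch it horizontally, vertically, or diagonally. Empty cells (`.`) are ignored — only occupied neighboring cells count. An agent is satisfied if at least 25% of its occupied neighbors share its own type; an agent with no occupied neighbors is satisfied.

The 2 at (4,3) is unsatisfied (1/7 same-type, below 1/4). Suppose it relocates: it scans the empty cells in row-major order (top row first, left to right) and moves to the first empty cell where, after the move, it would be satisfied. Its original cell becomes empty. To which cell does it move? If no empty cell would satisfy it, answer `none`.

(1,1)

Vacating (4,3). Empty cells in order:
  (1,1): 0/0 same-type → satisfied — stop here.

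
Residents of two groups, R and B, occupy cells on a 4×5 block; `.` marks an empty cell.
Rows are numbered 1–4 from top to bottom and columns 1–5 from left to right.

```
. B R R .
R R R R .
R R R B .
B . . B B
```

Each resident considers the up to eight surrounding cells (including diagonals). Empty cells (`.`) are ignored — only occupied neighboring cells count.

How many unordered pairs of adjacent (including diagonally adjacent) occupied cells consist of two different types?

10

Scan each occupied cell's neighbors to the right and below (and the two forward diagonals) so each pair is counted once.
Row 1: B(1,2)–R(1,3)≠ B(1,2)–R(2,2)≠ B(1,2)–R(2,3)≠ B(1,2)–R(2,1)≠ R(1,3)–R(1,4)= R(1,3)–R(2,3)= R(1,3)–R(2,4)= R(1,3)–R(2,2)= R(1,4)–R(2,4)= R(1,4)–R(2,3)=  → 4/10 unlike.
Row 2: R(2,1)–R(2,2)= R(2,1)–R(3,1)= R(2,1)–R(3,2)= R(2,2)–R(2,3)= R(2,2)–R(3,2)= R(2,2)–R(3,3)= R(2,2)–R(3,1)= R(2,3)–R(2,4)= R(2,3)–R(3,3)= R(2,3)–B(3,4)≠ R(2,3)–R(3,2)= R(2,4)–B(3,4)≠ R(2,4)–R(3,3)=  → 2/13 unlike.
Row 3: R(3,1)–R(3,2)= R(3,1)–B(4,1)≠ R(3,2)–R(3,3)= R(3,2)–B(4,1)≠ R(3,3)–B(3,4)≠ R(3,3)–B(4,4)≠ B(3,4)–B(4,4)= B(3,4)–B(4,5)=  → 4/8 unlike.
Row 4: B(4,4)–B(4,5)=  → 0/1 unlike.
Total adjacent occupied pairs: 32; unlike-type pairs: 10.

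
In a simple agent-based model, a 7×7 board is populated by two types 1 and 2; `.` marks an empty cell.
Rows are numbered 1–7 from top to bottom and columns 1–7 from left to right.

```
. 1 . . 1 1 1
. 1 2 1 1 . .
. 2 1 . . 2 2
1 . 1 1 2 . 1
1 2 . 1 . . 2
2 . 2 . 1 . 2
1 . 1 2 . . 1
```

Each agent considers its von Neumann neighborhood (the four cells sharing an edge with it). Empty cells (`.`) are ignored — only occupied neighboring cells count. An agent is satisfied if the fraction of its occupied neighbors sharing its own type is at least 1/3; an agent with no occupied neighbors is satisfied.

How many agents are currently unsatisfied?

11

(1,2)1 1/1 ✓
(1,5)1 2/2 ✓
(1,6)1 2/2 ✓
(1,7)1 1/1 ✓
(2,2)1 1/3 ✓
(2,3)2 0/3 ✗
(2,4)1 1/2 ✓
(2,5)1 2/2 ✓
(3,2)2 0/2 ✗
(3,3)1 1/3 ✓
(3,6)2 1/1 ✓
(3,7)2 1/2 ✓
(4,1)1 1/1 ✓
(4,3)1 2/2 ✓
(4,4)1 2/3 ✓
(4,5)2 0/1 ✗
(4,7)1 0/2 ✗
(5,1)1 1/3 ✓
(5,2)2 0/1 ✗
(5,4)1 1/1 ✓
(5,7)2 1/2 ✓
(6,1)2 0/2 ✗
(6,3)2 0/1 ✗
(6,5)1 0/0 ✓
(6,7)2 1/2 ✓
(7,1)1 0/1 ✗
(7,3)1 0/2 ✗
(7,4)2 0/1 ✗
(7,7)1 0/1 ✗
Unsatisfied: (2,3), (3,2), (4,5), (4,7), (5,2), (6,1), (6,3), (7,1), (7,3), (7,4), (7,7) — 11 in total.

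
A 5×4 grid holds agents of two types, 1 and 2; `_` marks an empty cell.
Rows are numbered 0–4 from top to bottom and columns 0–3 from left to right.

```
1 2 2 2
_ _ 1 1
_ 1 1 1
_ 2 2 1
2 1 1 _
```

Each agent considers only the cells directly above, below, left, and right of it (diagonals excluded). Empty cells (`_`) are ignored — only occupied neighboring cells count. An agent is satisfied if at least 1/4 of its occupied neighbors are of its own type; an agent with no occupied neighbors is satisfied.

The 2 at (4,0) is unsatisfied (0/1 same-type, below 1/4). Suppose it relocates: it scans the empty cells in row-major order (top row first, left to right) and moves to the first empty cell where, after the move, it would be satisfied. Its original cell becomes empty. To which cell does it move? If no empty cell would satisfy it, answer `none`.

(1,1)

Vacating (4,0). Empty cells in order:
  (1,0): 0/1 same-type → still unsatisfied.
  (1,1): 1/3 same-type → satisfied — stop here.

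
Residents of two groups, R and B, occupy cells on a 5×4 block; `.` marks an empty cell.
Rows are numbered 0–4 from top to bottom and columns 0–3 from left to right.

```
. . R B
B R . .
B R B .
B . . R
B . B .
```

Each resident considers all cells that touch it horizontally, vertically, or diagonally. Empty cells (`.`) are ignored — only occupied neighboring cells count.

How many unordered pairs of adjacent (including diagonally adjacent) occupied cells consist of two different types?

10

Scan each occupied cell's neighbors to the right and below (and the two forward diagonals) so each pair is counted once.
From row 0: 1 unlike of 2 pairs (running 1/2).
From row 1: 4 unlike of 6 pairs (running 5/8).
From row 2: 4 unlike of 5 pairs (running 9/13).
From row 3: 1 unlike of 2 pairs (running 10/15).
Total adjacent occupied pairs: 15; unlike-type pairs: 10.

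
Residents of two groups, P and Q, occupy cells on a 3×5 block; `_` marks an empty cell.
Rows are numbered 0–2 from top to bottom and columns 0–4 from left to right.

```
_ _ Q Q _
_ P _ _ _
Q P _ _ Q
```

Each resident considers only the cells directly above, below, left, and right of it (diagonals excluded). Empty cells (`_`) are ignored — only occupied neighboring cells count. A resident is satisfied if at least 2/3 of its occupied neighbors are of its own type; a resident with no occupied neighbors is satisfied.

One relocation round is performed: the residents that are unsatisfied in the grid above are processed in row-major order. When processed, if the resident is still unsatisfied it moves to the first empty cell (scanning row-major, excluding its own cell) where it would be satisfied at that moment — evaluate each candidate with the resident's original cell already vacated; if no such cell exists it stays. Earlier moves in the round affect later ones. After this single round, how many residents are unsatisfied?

0

Initially unsatisfied (in order): (2,0), (2,1).
  (2,0) → (0,0).
  (2,1): now satisfied by earlier moves; stays.
Resulting grid:
Q _ Q Q _
_ P _ _ _
_ P _ _ Q
All satisfied now.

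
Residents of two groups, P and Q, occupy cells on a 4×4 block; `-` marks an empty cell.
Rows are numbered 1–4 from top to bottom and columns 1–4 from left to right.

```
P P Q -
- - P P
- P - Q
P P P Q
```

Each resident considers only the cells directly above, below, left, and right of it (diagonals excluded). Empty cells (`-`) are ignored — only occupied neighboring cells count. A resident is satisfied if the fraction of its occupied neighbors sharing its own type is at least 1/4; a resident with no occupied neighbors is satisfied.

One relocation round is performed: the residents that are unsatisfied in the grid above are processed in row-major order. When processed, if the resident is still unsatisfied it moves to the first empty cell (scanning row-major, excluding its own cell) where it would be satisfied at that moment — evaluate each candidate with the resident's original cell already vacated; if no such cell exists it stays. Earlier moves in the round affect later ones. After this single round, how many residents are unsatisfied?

0

Initially unsatisfied (in order): (1,3).
  (1,3) → (3,3).
Resulting grid:
P P - -
- - P P
- P Q Q
P P P Q
All satisfied now.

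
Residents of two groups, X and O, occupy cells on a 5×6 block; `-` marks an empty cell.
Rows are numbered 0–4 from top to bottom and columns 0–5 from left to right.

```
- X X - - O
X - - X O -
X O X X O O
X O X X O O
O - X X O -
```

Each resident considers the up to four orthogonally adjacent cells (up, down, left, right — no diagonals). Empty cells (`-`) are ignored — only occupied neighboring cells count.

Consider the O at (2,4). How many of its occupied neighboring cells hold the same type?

Occupied neighbors of (2,4): (1,4)=O, (3,4)=O, (2,3)=X, (2,5)=O.
Same type (O): 3 of 4.

3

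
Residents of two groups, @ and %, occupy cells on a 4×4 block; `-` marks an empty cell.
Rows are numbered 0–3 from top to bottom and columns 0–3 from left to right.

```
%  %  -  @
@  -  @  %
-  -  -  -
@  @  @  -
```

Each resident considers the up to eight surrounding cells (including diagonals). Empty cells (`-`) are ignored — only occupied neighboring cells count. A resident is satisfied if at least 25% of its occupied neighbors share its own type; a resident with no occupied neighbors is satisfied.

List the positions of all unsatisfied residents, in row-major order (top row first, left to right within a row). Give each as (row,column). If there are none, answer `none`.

(1,0), (1,3)

(0,0)% 1/2 satisfied
(0,1)% 1/3 satisfied
(0,3)@ 1/2 satisfied
(1,0)@ 0/2 not
(1,2)@ 1/3 satisfied
(1,3)% 0/2 not
(3,0)@ 1/1 satisfied
(3,1)@ 2/2 satisfied
(3,2)@ 1/1 satisfied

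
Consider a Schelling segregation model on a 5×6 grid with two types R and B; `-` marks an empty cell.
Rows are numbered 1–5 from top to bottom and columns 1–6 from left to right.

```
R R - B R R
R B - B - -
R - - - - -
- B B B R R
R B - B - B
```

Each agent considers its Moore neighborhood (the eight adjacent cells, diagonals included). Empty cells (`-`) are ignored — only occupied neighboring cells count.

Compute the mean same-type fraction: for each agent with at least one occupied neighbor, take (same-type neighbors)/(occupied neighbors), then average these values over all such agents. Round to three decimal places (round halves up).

0.500

(1,1)R 2/3
(1,2)R 2/3
(1,4)B 1/2
(1,5)R 1/3
(1,6)R 1/1
(2,1)R 3/4
(2,2)B 0/4
(2,4)B 1/2
(3,1)R 1/3
(4,2)B 2/4
(4,3)B 4/4
(4,4)B 2/3
(4,5)R 1/4
(4,6)R 1/2
(5,1)R 0/2
(5,2)B 2/3
(5,4)B 2/3
(5,6)B 0/2
Sum over 18 agents: 2/3 + 2/3 + 1/2 + 1/3 + 1/1 + 3/4 + 0/4 + 1/2 + 1/3 + 2/4 + 4/4 + 2/3 + 1/4 + 1/2 + 0/2 + 2/3 + 2/3 + 0/2 = 9; mean = 9 ÷ 18 = 1/2 = 0.5 → 0.500.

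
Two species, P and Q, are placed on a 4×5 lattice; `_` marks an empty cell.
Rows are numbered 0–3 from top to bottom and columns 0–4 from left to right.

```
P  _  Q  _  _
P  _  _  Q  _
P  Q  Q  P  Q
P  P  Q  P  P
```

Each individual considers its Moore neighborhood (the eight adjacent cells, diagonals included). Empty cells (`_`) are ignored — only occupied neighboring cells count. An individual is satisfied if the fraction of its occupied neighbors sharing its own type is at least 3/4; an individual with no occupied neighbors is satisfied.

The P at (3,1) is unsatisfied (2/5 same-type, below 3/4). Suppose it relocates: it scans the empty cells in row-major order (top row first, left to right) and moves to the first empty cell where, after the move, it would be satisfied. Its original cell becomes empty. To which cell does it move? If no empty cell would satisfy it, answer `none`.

none

Vacating (3,1). Empty cells in order:
  (0,1): 2/3 same-type → still unsatisfied.
  (0,3): 0/2 same-type → still unsatisfied.
  (0,4): 0/1 same-type → still unsatisfied.
  (1,1): 3/6 same-type → still unsatisfied.
  (1,2): 1/5 same-type → still unsatisfied.
  (1,4): 1/3 same-type → still unsatisfied.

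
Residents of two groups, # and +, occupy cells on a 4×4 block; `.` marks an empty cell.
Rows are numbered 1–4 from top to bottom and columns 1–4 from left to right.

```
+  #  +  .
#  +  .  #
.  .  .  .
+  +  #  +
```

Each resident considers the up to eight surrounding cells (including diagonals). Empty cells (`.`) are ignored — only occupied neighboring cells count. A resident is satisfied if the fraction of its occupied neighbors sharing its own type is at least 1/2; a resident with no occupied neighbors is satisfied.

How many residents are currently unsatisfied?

(1,1)+ 1/3 unhappy
(1,2)# 1/4 unhappy
(1,3)+ 1/3 unhappy
(2,1)# 1/3 unhappy
(2,2)+ 2/4 ok
(2,4)# 0/1 unhappy
(4,1)+ 1/1 ok
(4,2)+ 1/2 ok
(4,3)# 0/2 unhappy
(4,4)+ 0/1 unhappy
Unsatisfied: (1,1), (1,2), (1,3), (2,1), (2,4), (4,3), (4,4) — 7 in total.

7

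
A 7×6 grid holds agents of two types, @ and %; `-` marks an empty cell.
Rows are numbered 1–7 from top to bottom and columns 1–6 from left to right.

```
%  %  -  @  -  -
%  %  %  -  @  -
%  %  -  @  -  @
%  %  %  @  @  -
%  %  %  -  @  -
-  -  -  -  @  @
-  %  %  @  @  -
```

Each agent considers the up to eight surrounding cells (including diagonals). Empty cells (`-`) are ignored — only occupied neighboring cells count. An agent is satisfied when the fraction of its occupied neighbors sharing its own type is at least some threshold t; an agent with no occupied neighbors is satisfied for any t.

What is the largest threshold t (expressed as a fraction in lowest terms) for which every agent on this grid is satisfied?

Row 1: (1,1)% 3/3 · (1,2)% 4/4 · (1,4)@ 1/2
Row 2: (2,1)% 5/5 · (2,2)% 6/6 · (2,3)% 3/5 · (2,5)@ 3/3
Row 3: (3,1)% 5/5 · (3,2)% 7/7 · (3,4)@ 3/5 · (3,6)@ 2/2
Row 4: (4,1)% 5/5 · (4,2)% 7/7 · (4,3)% 4/6 · (4,4)@ 3/5 · (4,5)@ 4/4
Row 5: (5,1)% 3/3 · (5,2)% 5/5 · (5,3)% 3/4 · (5,5)@ 4/4
Row 6: (6,5)@ 4/4 · (6,6)@ 3/3
Row 7: (7,2)% 1/1 · (7,3)% 1/2 · (7,4)@ 2/3 · (7,5)@ 3/3
The smallest same-type fraction is 1/2 at (1,4), which reduces to 1/2. Any threshold above that leaves this agent unsatisfied.

1/2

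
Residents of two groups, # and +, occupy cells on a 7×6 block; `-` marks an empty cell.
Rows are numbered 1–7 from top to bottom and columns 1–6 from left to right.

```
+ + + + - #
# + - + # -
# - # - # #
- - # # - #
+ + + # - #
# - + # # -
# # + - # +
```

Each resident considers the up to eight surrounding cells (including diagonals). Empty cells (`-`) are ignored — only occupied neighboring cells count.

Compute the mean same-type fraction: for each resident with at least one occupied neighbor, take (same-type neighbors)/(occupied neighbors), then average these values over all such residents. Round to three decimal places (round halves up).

0.631

Row 1: (1,1)+ 2/3 · (1,2)+ 3/4 · (1,3)+ 4/4 · (1,4)+ 2/3 · (1,6)# 1/1
Row 2: (2,1)# 1/4 · (2,2)+ 3/6 · (2,4)+ 2/5 · (2,5)# 3/5
Row 3: (3,1)# 1/2 · (3,3)# 2/4 · (3,5)# 4/5 · (3,6)# 3/3
Row 4: (4,3)# 3/5 · (4,4)# 4/5 · (4,6)# 3/3
Row 5: (5,1)+ 1/2 · (5,2)+ 3/5 · (5,3)+ 2/6 · (5,4)# 4/6 · (5,6)# 2/2
Row 6: (6,1)# 2/4 · (6,3)+ 3/6 · (6,4)# 3/6 · (6,5)# 4/5
Row 7: (7,1)# 2/2 · (7,2)# 2/4 · (7,3)+ 1/3 · (7,5)# 2/3 · (7,6)+ 0/2
Sum over 30 residents: 2/3 + 3/4 + 4/4 + 2/3 + 1/1 + 1/4 + 3/6 + 2/5 + 3/5 + 1/2 + 2/4 + 4/5 + 3/3 + 3/5 + 4/5 + 3/3 + 1/2 + 3/5 + 2/6 + 4/6 + 2/2 + 2/4 + 3/6 + 3/6 + 4/5 + 2/2 + 2/4 + 1/3 + 2/3 + 0/2 = 284/15; mean = 284/15 ÷ 30 = 142/225 = 0.631111… → 0.631.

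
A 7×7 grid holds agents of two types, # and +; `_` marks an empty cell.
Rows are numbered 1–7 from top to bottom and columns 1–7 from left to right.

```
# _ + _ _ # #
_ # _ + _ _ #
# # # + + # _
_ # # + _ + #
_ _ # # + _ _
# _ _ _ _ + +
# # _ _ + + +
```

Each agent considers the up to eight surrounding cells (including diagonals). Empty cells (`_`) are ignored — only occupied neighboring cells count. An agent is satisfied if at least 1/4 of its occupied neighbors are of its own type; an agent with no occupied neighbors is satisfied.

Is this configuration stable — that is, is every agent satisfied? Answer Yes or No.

Yes

(1,1)# 1/1 satisfied
(1,3)+ 1/2 satisfied
(1,6)# 2/2 satisfied
(1,7)# 2/2 satisfied
(2,2)# 4/5 satisfied
(2,4)+ 3/4 satisfied
(2,7)# 3/3 satisfied
(3,1)# 3/3 satisfied
(3,2)# 5/5 satisfied
(3,3)# 4/7 satisfied
(3,4)+ 3/5 satisfied
(3,5)+ 4/5 satisfied
(3,6)# 2/4 satisfied
(4,2)# 5/5 satisfied
(4,3)# 5/7 satisfied
(4,4)+ 3/7 satisfied
(4,6)+ 2/4 satisfied
(4,7)# 1/2 satisfied
(5,3)# 3/4 satisfied
(5,4)# 2/4 satisfied
(5,5)+ 3/4 satisfied
(6,1)# 2/2 satisfied
(6,6)+ 5/5 satisfied
(6,7)+ 3/3 satisfied
(7,1)# 2/2 satisfied
(7,2)# 2/2 satisfied
(7,5)+ 2/2 satisfied
(7,6)+ 4/4 satisfied
(7,7)+ 3/3 satisfied
All meet the threshold, so the configuration is stable.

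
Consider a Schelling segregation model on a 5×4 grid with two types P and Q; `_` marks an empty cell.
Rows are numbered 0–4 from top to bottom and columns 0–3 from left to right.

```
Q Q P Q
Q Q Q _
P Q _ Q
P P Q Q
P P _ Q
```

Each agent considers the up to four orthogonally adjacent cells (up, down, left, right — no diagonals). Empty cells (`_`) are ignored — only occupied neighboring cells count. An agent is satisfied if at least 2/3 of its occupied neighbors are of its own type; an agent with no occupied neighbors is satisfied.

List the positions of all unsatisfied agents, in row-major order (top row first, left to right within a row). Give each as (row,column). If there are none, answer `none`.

Row 0: (0,0)Q 2/2 satisfied · (0,1)Q 2/3 satisfied · (0,2)P 0/3 not · (0,3)Q 0/1 not
Row 1: (1,0)Q 2/3 satisfied · (1,1)Q 4/4 satisfied · (1,2)Q 1/2 not
Row 2: (2,0)P 1/3 not · (2,1)Q 1/3 not · (2,3)Q 1/1 satisfied
Row 3: (3,0)P 3/3 satisfied · (3,1)P 2/4 not · (3,2)Q 1/2 not · (3,3)Q 3/3 satisfied
Row 4: (4,0)P 2/2 satisfied · (4,1)P 2/2 satisfied · (4,3)Q 1/1 satisfied

(0,2), (0,3), (1,2), (2,0), (2,1), (3,1), (3,2)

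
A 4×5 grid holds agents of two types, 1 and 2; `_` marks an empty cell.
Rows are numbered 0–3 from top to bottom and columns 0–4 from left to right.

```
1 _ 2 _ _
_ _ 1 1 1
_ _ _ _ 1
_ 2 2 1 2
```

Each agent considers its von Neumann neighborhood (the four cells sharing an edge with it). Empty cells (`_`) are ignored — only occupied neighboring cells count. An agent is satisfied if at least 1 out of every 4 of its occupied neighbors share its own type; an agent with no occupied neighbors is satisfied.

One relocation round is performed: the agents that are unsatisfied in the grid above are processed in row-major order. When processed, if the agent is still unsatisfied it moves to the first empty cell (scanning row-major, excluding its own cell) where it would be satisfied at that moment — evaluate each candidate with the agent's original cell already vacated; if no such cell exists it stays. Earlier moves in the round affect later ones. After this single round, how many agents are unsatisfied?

Initially unsatisfied (in order): (0,2), (3,3), (3,4).
  (0,2) → (2,0).
  (3,3) → (0,1).
  (3,4) → (1,0).
Resulting grid:
1 1 _ _ _
2 _ 1 1 1
2 _ _ _ 1
_ 2 2 _ _
All satisfied now.

0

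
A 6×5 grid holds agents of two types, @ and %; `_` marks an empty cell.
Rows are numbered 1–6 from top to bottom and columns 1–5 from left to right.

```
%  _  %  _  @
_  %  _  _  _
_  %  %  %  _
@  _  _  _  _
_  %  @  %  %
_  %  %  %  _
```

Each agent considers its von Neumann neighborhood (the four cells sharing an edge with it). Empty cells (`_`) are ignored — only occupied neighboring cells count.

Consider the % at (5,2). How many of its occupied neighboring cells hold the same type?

Occupied neighbors of (5,2): (6,2)=%, (5,3)=@.
Same type (%): 1 of 2.

1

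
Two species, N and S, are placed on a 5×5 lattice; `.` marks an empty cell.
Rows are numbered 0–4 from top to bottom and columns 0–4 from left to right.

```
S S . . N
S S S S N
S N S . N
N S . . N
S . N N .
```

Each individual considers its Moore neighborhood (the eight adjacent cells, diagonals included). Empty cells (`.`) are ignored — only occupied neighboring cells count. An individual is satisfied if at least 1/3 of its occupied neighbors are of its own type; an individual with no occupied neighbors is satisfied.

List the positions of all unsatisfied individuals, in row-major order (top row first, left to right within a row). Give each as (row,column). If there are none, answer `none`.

(2,1), (3,0)

(0,0)S 3/3 satisfied
(0,1)S 4/4 satisfied
(0,4)N 1/2 satisfied
(1,0)S 4/5 satisfied
(1,1)S 6/7 satisfied
(1,2)S 4/5 satisfied
(1,3)S 2/5 satisfied
(1,4)N 2/3 satisfied
(2,0)S 3/5 satisfied
(2,1)N 1/7 not
(2,2)S 4/5 satisfied
(2,4)N 2/3 satisfied
(3,0)N 1/4 not
(3,1)S 3/6 satisfied
(3,4)N 2/2 satisfied
(4,0)S 1/2 satisfied
(4,2)N 1/2 satisfied
(4,3)N 2/2 satisfied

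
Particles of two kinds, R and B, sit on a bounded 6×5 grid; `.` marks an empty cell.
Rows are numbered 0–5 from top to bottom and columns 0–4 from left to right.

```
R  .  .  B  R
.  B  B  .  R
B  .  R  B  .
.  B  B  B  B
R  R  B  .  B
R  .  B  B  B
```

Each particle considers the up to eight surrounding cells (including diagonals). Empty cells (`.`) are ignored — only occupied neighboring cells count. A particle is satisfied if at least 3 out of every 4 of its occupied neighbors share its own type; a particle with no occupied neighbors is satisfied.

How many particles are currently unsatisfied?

Row 0: (0,0)R 0/1 ✗ · (0,3)B 1/3 ✗ · (0,4)R 1/2 ✗
Row 1: (1,1)B 2/4 ✗ · (1,2)B 3/4 ✓ · (1,4)R 1/3 ✗
Row 2: (2,0)B 2/2 ✓ · (2,2)R 0/6 ✗ · (2,3)B 4/6 ✗
Row 3: (3,1)B 3/6 ✗ · (3,2)B 4/6 ✗ · (3,3)B 5/6 ✓ · (3,4)B 3/3 ✓
Row 4: (4,0)R 2/3 ✗ · (4,1)R 2/6 ✗ · (4,2)B 5/6 ✓ · (4,4)B 4/4 ✓
Row 5: (5,0)R 2/2 ✓ · (5,2)B 2/3 ✗ · (5,3)B 4/4 ✓ · (5,4)B 2/2 ✓
Unsatisfied: (0,0), (0,3), (0,4), (1,1), (1,4), (2,2), (2,3), (3,1), (3,2), (4,0), (4,1), (5,2) — 12 in total.

12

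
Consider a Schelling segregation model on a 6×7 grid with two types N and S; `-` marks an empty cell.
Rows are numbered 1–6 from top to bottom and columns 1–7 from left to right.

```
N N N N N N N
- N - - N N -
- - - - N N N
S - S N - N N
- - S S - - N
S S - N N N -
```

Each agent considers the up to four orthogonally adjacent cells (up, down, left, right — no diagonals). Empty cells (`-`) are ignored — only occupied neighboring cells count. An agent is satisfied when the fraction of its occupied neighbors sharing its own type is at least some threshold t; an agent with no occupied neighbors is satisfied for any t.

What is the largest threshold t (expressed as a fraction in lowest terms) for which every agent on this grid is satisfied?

0/1

Row 1: (1,1)N 1/1 · (1,2)N 3/3 · (1,3)N 2/2 · (1,4)N 2/2 · (1,5)N 3/3 · (1,6)N 3/3 · (1,7)N 1/1
Row 2: (2,2)N 1/1 · (2,5)N 3/3 · (2,6)N 3/3
Row 3: (3,5)N 2/2 · (3,6)N 4/4 · (3,7)N 2/2
Row 4: (4,1)S — no occupied neighbors · (4,3)S 1/2 · (4,4)N 0/2 · (4,6)N 2/2 · (4,7)N 3/3
Row 5: (5,3)S 2/2 · (5,4)S 1/3 · (5,7)N 1/1
Row 6: (6,1)S 1/1 · (6,2)S 1/1 · (6,4)N 1/2 · (6,5)N 2/2 · (6,6)N 1/1
The smallest same-type fraction is 0/2 at (4,4), which reduces to 0/1. Any threshold above that leaves this agent unsatisfied.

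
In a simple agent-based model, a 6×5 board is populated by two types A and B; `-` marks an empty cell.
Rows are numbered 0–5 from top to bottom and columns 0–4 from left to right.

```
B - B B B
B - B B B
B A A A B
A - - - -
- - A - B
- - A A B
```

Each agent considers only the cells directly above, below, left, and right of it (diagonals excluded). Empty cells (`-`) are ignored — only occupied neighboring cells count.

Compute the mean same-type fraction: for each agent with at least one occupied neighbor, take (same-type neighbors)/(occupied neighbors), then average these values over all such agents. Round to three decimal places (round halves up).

(0,0)B 1/1
(0,2)B 2/2
(0,3)B 3/3
(0,4)B 2/2
(1,0)B 2/2
(1,2)B 2/3
(1,3)B 3/4
(1,4)B 3/3
(2,0)B 1/3
(2,1)A 1/2
(2,2)A 2/3
(2,3)A 1/3
(2,4)B 1/2
(3,0)A 0/1
(4,2)A 1/1
(4,4)B 1/1
(5,2)A 2/2
(5,3)A 1/2
(5,4)B 1/2
Sum over 19 agents: 1/1 + 2/2 + 3/3 + 2/2 + 2/2 + 2/3 + 3/4 + 3/3 + 1/3 + 1/2 + 2/3 + 1/3 + 1/2 + 0/1 + 1/1 + 1/1 + 2/2 + 1/2 + 1/2 = 55/4; mean = 55/4 ÷ 19 = 55/76 = 0.723684… → 0.724.

0.724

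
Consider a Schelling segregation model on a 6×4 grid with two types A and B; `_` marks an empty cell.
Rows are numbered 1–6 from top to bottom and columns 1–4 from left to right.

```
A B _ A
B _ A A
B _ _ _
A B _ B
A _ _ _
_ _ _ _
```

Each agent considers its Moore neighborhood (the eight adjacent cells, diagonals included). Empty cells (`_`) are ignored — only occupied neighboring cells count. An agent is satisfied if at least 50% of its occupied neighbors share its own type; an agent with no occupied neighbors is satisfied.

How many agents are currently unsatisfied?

(1,1)A 0/2 ✗
(1,2)B 1/3 ✗
(1,4)A 2/2 ✓
(2,1)B 2/3 ✓
(2,3)A 2/3 ✓
(2,4)A 2/2 ✓
(3,1)B 2/3 ✓
(4,1)A 1/3 ✗
(4,2)B 1/3 ✗
(4,4)B 0/0 ✓
(5,1)A 1/2 ✓
Unsatisfied: (1,1), (1,2), (4,1), (4,2) — 4 in total.

4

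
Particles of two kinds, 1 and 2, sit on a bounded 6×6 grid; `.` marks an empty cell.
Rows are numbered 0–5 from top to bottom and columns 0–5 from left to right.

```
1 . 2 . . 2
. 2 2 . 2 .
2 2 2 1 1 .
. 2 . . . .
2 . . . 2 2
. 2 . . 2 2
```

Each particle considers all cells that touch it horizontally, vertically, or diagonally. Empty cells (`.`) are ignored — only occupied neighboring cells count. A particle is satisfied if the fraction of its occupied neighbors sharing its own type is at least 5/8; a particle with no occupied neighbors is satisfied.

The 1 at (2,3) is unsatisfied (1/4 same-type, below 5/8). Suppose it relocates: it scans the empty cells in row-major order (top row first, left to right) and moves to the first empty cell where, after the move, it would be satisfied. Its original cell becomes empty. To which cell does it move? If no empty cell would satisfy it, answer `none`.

none

Vacating (2,3). Empty cells in order:
  (0,1): 1/4 same-type → still unsatisfied.
  (0,3): 0/3 same-type → still unsatisfied.
  (0,4): 0/2 same-type → still unsatisfied.
  (1,0): 1/4 same-type → still unsatisfied.
  (1,3): 1/5 same-type → still unsatisfied.
  (1,5): 1/3 same-type → still unsatisfied.
  (2,5): 1/2 same-type → still unsatisfied.
  (3,0): 0/4 same-type → still unsatisfied.
  (3,2): 0/3 same-type → still unsatisfied.
  (3,3): 1/3 same-type → still unsatisfied.
  (3,4): 1/3 same-type → still unsatisfied.
  (3,5): 1/3 same-type → still unsatisfied.
  (4,1): 0/3 same-type → still unsatisfied.
  (4,2): 0/2 same-type → still unsatisfied.
  (4,3): 0/2 same-type → still unsatisfied.
  (5,0): 0/2 same-type → still unsatisfied.
  (5,2): 0/1 same-type → still unsatisfied.
  (5,3): 0/2 same-type → still unsatisfied.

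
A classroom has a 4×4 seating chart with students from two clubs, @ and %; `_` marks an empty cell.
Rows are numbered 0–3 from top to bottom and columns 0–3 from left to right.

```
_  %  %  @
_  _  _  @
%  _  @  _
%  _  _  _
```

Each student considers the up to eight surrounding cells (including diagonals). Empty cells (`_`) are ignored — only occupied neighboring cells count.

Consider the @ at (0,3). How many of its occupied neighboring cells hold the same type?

Occupied neighbors of (0,3): (0,2)=%, (1,3)=@.
Same type (@): 1 of 2.

1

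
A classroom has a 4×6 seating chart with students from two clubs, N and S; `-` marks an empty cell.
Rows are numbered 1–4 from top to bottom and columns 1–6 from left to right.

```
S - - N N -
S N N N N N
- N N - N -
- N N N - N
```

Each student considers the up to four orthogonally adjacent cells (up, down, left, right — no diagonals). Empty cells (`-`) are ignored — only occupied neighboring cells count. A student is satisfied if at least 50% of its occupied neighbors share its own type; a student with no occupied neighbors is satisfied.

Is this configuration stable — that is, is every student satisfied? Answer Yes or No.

Yes

Row 1: (1,1)S 1/1 satisfied · (1,4)N 2/2 satisfied · (1,5)N 2/2 satisfied
Row 2: (2,1)S 1/2 satisfied · (2,2)N 2/3 satisfied · (2,3)N 3/3 satisfied · (2,4)N 3/3 satisfied · (2,5)N 4/4 satisfied · (2,6)N 1/1 satisfied
Row 3: (3,2)N 3/3 satisfied · (3,3)N 3/3 satisfied · (3,5)N 1/1 satisfied
Row 4: (4,2)N 2/2 satisfied · (4,3)N 3/3 satisfied · (4,4)N 1/1 satisfied · (4,6)N 0/0 satisfied
All meet the threshold, so the configuration is stable.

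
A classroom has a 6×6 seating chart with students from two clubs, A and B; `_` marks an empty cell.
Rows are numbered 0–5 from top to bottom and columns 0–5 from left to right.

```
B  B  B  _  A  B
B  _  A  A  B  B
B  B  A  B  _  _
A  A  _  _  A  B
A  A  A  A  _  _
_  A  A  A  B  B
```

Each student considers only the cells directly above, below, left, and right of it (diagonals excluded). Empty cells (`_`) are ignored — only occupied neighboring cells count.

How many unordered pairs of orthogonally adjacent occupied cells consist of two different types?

Scan each occupied cell's neighbors to the right and below so each pair is counted once.
From row 0: 3 unlike of 7 pairs (running 3/7).
From row 1: 2 unlike of 6 pairs (running 5/13).
From row 2: 4 unlike of 5 pairs (running 9/18).
From row 3: 1 unlike of 4 pairs (running 10/22).
From row 4: 0 unlike of 6 pairs (running 10/28).
From row 5: 1 unlike of 4 pairs (running 11/32).
Total adjacent occupied pairs: 32; unlike-type pairs: 11.

11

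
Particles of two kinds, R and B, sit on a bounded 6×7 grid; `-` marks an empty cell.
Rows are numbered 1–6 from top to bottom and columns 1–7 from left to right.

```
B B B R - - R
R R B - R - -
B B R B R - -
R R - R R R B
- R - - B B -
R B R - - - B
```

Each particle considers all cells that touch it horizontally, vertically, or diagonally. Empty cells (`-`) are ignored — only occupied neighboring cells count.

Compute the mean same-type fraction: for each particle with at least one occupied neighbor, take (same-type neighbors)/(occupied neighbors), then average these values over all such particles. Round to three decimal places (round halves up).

(1,1)B 1/3
(1,2)B 3/5
(1,3)B 2/4
(1,4)R 1/3
(1,7)R — no occupied neighbors
(2,1)R 1/5
(2,2)R 2/8
(2,3)B 4/7
(2,5)R 2/3
(3,1)B 1/5
(3,2)B 2/7
(3,3)R 3/6
(3,4)B 1/6
(3,5)R 4/5
(4,1)R 2/4
(4,2)R 3/5
(4,4)R 3/5
(4,5)R 3/6
(4,6)R 2/5
(4,7)B 1/2
(5,2)R 4/5
(5,5)B 1/4
(5,6)B 3/5
(6,1)R 1/2
(6,2)B 0/3
(6,3)R 1/2
(6,7)B 1/1
Sum over 26 particles: 1/3 + 3/5 + 2/4 + 1/3 + 1/5 + 2/8 + 4/7 + 2/3 + 1/5 + 2/7 + 3/6 + 1/6 + 4/5 + 2/4 + 3/5 + 3/5 + 3/6 + 2/5 + 1/2 + 4/5 + 1/4 + 3/5 + 1/2 + 0/3 + 1/2 + 1/1 = 851/70; mean = 851/70 ÷ 26 = 851/1820 = 0.467582… → 0.468.

0.468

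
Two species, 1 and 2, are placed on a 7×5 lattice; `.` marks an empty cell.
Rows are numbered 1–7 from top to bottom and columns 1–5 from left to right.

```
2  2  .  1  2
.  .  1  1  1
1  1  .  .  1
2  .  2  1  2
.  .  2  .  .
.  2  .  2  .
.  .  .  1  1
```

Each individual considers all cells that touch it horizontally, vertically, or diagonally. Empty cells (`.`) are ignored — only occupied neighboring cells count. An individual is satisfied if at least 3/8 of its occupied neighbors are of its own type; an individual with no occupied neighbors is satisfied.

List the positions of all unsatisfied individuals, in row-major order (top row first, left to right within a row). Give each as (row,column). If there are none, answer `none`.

Row 1: (1,1)2 1/1 ok · (1,2)2 1/2 ok · (1,4)1 3/4 ok · (1,5)2 0/3 unhappy
Row 2: (2,3)1 3/4 ok · (2,4)1 4/5 ok · (2,5)1 3/4 ok
Row 3: (3,1)1 1/2 ok · (3,2)1 2/4 ok · (3,5)1 3/4 ok
Row 4: (4,1)2 0/2 unhappy · (4,3)2 1/3 unhappy · (4,4)1 1/4 unhappy · (4,5)2 0/2 unhappy
Row 5: (5,3)2 3/4 ok
Row 6: (6,2)2 1/1 ok · (6,4)2 1/3 unhappy
Row 7: (7,4)1 1/2 ok · (7,5)1 1/2 ok

(1,5), (4,1), (4,3), (4,4), (4,5), (6,4)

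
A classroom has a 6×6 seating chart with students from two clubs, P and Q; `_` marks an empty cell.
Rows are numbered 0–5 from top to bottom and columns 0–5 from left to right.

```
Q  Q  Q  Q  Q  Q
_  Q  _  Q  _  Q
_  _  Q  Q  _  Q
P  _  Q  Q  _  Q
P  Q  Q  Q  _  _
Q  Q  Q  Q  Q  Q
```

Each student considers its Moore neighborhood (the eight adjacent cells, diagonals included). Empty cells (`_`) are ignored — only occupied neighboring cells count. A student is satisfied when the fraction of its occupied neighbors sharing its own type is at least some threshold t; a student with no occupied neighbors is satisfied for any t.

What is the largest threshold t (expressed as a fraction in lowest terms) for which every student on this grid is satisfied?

1/4

(0,0)Q 2/2
(0,1)Q 3/3
(0,2)Q 4/4
(0,3)Q 3/3
(0,4)Q 4/4
(0,5)Q 2/2
(1,1)Q 4/4
(1,3)Q 5/5
(1,5)Q 3/3
(2,2)Q 5/5
(2,3)Q 4/4
(2,5)Q 2/2
(3,0)P 1/2
(3,2)Q 6/6
(3,3)Q 5/5
(3,5)Q 1/1
(4,0)P 1/4
(4,1)Q 5/7
(4,2)Q 7/7
(4,3)Q 6/6
(5,0)Q 2/3
(5,1)Q 4/5
(5,2)Q 5/5
(5,3)Q 4/4
(5,4)Q 3/3
(5,5)Q 1/1
The smallest same-type fraction is 1/4 at (4,0), which reduces to 1/4. Any threshold above that leaves this student unsatisfied.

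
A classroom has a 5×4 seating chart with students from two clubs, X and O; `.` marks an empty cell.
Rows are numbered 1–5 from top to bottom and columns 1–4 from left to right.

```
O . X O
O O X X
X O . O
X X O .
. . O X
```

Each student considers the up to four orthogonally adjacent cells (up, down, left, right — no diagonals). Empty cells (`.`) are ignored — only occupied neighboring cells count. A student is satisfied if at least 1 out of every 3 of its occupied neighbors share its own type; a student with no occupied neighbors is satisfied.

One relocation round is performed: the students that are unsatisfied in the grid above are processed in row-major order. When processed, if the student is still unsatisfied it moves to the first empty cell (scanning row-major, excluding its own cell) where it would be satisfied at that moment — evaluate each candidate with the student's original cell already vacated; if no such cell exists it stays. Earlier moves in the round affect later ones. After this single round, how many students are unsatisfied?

Initially unsatisfied (in order): (1,4), (3,4), (5,4).
  (1,4) → (1,2).
  (3,4) → (3,3).
  (5,4) → (1,4).
Resulting grid:
O O X X
O O X X
X O O .
X X O .
. . O .
All satisfied now.

0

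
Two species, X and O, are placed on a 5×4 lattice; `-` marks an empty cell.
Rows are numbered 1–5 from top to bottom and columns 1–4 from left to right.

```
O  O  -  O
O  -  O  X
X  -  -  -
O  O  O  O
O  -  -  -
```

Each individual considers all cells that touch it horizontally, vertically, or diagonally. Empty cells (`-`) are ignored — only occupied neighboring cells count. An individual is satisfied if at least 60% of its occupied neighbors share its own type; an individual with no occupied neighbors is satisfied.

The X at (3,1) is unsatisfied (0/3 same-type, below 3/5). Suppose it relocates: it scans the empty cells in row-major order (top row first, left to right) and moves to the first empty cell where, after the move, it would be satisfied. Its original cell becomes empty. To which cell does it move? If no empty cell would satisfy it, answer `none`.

Vacating (3,1). Empty cells in order:
  (1,3): 1/4 same-type → still unsatisfied.
  (2,2): 0/4 same-type → still unsatisfied.
  (3,2): 0/5 same-type → still unsatisfied.
  (3,3): 1/5 same-type → still unsatisfied.
  (3,4): 1/4 same-type → still unsatisfied.
  (5,2): 0/4 same-type → still unsatisfied.
  (5,3): 0/3 same-type → still unsatisfied.
  (5,4): 0/2 same-type → still unsatisfied.

none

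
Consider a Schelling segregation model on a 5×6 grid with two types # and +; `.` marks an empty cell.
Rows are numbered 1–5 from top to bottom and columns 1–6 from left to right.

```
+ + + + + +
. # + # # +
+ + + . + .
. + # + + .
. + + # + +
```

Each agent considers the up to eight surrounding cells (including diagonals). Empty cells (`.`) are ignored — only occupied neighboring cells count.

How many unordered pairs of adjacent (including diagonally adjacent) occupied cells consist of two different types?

Scan each occupied cell's neighbors to the right and below (and the two forward diagonals) so each pair is counted once.
From row 1: 9 unlike of 19 pairs (running 9/19).
From row 2: 9 unlike of 13 pairs (running 18/32).
From row 3: 2 unlike of 10 pairs (running 20/42).
From row 4: 6 unlike of 14 pairs (running 26/56).
From row 5: 2 unlike of 4 pairs (running 28/60).
Total adjacent occupied pairs: 60; unlike-type pairs: 28.

28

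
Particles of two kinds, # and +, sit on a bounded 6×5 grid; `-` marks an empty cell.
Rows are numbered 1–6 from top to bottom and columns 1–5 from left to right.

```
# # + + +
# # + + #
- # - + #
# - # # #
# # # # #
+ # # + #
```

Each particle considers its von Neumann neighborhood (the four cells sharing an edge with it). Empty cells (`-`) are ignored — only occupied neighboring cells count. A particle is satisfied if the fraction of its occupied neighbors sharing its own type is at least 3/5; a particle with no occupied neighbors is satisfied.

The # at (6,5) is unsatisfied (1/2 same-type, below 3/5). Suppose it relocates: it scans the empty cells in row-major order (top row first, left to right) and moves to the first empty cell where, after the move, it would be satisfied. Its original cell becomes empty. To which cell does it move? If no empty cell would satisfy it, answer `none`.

(3,1)

Vacating (6,5). Empty cells in order:
  (3,1): 3/3 same-type → satisfied — stop here.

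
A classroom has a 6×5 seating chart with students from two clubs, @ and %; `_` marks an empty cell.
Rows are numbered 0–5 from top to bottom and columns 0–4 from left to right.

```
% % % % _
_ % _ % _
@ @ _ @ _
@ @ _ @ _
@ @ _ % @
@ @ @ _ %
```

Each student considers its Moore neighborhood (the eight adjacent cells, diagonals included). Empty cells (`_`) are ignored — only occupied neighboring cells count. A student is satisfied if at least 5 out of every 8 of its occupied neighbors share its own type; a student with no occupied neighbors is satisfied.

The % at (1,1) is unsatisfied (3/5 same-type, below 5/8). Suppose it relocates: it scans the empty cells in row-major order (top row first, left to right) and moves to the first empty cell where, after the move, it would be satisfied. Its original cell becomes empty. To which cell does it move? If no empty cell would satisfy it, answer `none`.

Vacating (1,1). Empty cells in order:
  (0,4): 2/2 same-type → satisfied — stop here.

(0,4)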